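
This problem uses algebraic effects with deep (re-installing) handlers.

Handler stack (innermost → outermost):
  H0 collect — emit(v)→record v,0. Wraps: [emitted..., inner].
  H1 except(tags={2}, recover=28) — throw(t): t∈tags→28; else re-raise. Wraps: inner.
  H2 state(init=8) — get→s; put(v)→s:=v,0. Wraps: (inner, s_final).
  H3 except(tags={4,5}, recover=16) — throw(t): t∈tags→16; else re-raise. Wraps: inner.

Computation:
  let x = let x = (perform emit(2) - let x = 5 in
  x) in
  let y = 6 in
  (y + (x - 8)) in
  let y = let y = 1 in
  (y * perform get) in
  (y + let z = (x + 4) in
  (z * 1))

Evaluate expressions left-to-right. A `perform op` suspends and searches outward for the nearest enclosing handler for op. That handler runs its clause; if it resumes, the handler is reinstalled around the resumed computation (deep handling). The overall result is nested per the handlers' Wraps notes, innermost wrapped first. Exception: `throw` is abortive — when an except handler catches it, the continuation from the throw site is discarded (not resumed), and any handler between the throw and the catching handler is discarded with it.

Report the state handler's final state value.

Answer: 8

Evaluation trace:
emit(2) @ H0 ⇒ out+=2
get @ H2 ⇒ 8
H0 returns [2, 5]
H1 returns [2, 5]
H2 returns ([2, 5], 8)
H3 returns ([2, 5], 8)
= ([2, 5], 8)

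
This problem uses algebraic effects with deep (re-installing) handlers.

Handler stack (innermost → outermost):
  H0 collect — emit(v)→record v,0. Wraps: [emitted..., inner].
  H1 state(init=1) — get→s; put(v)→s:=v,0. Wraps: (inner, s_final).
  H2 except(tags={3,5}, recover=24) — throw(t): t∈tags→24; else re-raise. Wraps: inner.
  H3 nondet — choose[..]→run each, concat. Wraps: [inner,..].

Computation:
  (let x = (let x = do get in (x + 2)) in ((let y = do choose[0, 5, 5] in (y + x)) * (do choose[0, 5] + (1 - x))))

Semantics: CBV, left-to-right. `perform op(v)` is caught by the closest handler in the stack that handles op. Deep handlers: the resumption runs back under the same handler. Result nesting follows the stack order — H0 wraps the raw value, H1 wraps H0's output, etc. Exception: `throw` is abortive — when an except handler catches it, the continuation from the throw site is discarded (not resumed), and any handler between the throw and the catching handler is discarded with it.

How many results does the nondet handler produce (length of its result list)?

Answer: 6

Working:
get @ H1 ⇒ 1
choose[0, 5, 5] @ H3
  branch[0] choose=0:
    choose[0, 5] @ H3
      branch[0] choose=0:
        H0 returns [-6]
        H1 returns ([-6], 1)
        H2 returns ([-6], 1)
        H3 returns [([-6], 1)]
      branch[1] choose=5:
        H0 returns [9]
        H1 returns ([9], 1)
        H2 returns ([9], 1)
        H3 returns [([9], 1)]
  branch[1] choose=5:
    choose[0, 5] @ H3
      branch[0] choose=0:
        H0 returns [-16]
        H1 returns ([-16], 1)
        H2 returns ([-16], 1)
        H3 returns [([-16], 1)]
      branch[1] choose=5:
        H0 returns [24]
        H1 returns ([24], 1)
        H2 returns ([24], 1)
        H3 returns [([24], 1)]
  branch[2] choose=5:
    choose[0, 5] @ H3
      branch[0] choose=0:
        H0 returns [-16]
        H1 returns ([-16], 1)
        H2 returns ([-16], 1)
        H3 returns [([-16], 1)]
      branch[1] choose=5:
        H0 returns [24]
        H1 returns ([24], 1)
        H2 returns ([24], 1)
        H3 returns [([24], 1)]
= [([-6], 1), ([9], 1), ([-16], 1), ([24], 1), ([-16], 1), ([24], 1)]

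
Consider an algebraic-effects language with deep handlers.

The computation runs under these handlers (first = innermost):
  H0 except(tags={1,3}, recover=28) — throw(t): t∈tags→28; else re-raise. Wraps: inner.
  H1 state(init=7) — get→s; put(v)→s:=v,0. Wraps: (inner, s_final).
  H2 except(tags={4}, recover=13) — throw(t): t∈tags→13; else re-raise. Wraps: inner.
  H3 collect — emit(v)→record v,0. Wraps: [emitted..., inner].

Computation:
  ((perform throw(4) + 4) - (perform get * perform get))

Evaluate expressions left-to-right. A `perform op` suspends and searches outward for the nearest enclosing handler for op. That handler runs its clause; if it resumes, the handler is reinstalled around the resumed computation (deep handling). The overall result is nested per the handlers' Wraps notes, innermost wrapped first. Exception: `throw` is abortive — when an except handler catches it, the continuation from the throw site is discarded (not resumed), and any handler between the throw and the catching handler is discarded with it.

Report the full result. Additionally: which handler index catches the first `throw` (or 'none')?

Evaluation trace:
throw(4) @ H0 re-raised
throw(4) @ H2 caught ⇒ 13
H3 returns [13]
= [13]

Answer: [13] ; first throw caught by: H2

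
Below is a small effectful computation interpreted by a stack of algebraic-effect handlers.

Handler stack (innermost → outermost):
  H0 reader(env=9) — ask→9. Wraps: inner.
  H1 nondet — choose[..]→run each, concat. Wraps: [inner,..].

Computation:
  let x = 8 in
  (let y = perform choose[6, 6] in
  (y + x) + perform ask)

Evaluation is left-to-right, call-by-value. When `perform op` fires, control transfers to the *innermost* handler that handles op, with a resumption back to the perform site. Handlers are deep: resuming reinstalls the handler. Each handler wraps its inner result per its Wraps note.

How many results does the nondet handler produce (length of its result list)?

Answer: 2

Step-by-step:
choose[6, 6] @ H1
  branch[0] choose=6:
    ask @ H0 ⇒ 9
    H0 returns 23
    H1 returns [23]
  branch[1] choose=6:
    ask @ H0 ⇒ 9
    H0 returns 23
    H1 returns [23]
= [23, 23]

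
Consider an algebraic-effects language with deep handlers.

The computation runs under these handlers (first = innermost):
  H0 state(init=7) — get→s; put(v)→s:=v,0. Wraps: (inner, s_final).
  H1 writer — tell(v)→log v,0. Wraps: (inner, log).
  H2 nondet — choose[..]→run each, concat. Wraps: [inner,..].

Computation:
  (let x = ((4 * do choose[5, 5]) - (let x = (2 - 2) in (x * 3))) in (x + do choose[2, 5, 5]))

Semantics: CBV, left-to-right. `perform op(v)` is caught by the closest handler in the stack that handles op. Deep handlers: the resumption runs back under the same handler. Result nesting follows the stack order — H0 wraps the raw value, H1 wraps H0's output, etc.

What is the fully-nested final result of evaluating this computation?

Answer: [((22, 7), ()), ((25, 7), ()), ((25, 7), ()), ((22, 7), ()), ((25, 7), ()), ((25, 7), ())]

Step-by-step:
choose[5, 5] @ H2
  branch[0] choose=5:
    choose[2, 5, 5] @ H2
      branch[0] choose=2:
        H0 returns (22, 7)
        H1 returns ((22, 7), ())
        H2 returns [((22, 7), ())]
      branch[1] choose=5:
        H0 returns (25, 7)
        H1 returns ((25, 7), ())
        H2 returns [((25, 7), ())]
      branch[2] choose=5:
        H0 returns (25, 7)
        H1 returns ((25, 7), ())
        H2 returns [((25, 7), ())]
  branch[1] choose=5:
    choose[2, 5, 5] @ H2
      branch[0] choose=2:
        H0 returns (22, 7)
        H1 returns ((22, 7), ())
        H2 returns [((22, 7), ())]
      branch[1] choose=5:
        H0 returns (25, 7)
        H1 returns ((25, 7), ())
        H2 returns [((25, 7), ())]
      branch[2] choose=5:
        H0 returns (25, 7)
        H1 returns ((25, 7), ())
        H2 returns [((25, 7), ())]
= [((22, 7), ()), ((25, 7), ()), ((25, 7), ()), ((22, 7), ()), ((25, 7), ()), ((25, 7), ())]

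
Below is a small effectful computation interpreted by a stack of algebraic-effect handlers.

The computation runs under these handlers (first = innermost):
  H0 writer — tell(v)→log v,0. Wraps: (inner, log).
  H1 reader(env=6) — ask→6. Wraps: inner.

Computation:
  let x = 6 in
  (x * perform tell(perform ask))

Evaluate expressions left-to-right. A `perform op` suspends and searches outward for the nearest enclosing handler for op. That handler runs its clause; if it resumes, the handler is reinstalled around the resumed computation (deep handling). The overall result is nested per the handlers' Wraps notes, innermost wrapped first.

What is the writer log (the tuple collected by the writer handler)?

Working:
ask @ H1 ⇒ 6
tell(6) @ H0 ⇒ log+=6
H0 returns (0, (6))
H1 returns (0, (6))
= (0, (6))

Answer: (6)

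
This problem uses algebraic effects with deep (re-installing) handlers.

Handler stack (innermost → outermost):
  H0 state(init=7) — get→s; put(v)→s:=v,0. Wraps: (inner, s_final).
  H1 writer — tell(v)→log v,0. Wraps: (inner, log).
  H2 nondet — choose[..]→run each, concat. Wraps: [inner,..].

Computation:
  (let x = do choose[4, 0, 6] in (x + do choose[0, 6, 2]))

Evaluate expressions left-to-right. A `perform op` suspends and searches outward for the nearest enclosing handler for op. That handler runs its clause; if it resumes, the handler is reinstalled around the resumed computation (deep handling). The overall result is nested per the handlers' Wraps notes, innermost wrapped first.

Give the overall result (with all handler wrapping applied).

Step-by-step:
choose[4, 0, 6] @ H2
  branch[0] choose=4:
    choose[0, 6, 2] @ H2
      branch[0] choose=0:
        H0 returns (4, 7)
        H1 returns ((4, 7), ())
        H2 returns [((4, 7), ())]
      branch[1] choose=6:
        H0 returns (10, 7)
        H1 returns ((10, 7), ())
        H2 returns [((10, 7), ())]
      branch[2] choose=2:
        H0 returns (6, 7)
        H1 returns ((6, 7), ())
        H2 returns [((6, 7), ())]
  branch[1] choose=0:
    choose[0, 6, 2] @ H2
      branch[0] choose=0:
        H0 returns (0, 7)
        H1 returns ((0, 7), ())
        H2 returns [((0, 7), ())]
      branch[1] choose=6:
        H0 returns (6, 7)
        H1 returns ((6, 7), ())
        H2 returns [((6, 7), ())]
      branch[2] choose=2:
        H0 returns (2, 7)
        H1 returns ((2, 7), ())
        H2 returns [((2, 7), ())]
  branch[2] choose=6:
    choose[0, 6, 2] @ H2
      branch[0] choose=0:
        H0 returns (6, 7)
        H1 returns ((6, 7), ())
        H2 returns [((6, 7), ())]
      branch[1] choose=6:
        H0 returns (12, 7)
        H1 returns ((12, 7), ())
        H2 returns [((12, 7), ())]
      branch[2] choose=2:
        H0 returns (8, 7)
        H1 returns ((8, 7), ())
        H2 returns [((8, 7), ())]
= [((4, 7), ()), ((10, 7), ()), ((6, 7), ()), ((0, 7), ()), ((6, 7), ()), ((2, 7), ()), ((6, 7), ()), ((12, 7), ()), ((8, 7), ())]

Answer: [((4, 7), ()), ((10, 7), ()), ((6, 7), ()), ((0, 7), ()), ((6, 7), ()), ((2, 7), ()), ((6, 7), ()), ((12, 7), ()), ((8, 7), ())]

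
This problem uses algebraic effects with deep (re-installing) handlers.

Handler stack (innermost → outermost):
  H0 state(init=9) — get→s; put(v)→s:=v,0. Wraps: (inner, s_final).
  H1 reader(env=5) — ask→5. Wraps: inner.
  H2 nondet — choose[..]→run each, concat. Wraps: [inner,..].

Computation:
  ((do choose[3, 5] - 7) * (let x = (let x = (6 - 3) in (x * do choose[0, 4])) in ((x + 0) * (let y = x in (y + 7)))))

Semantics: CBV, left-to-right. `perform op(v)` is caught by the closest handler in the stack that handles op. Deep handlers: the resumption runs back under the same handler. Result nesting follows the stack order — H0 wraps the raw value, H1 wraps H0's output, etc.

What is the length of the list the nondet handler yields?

Answer: 4

Evaluation trace:
choose[3, 5] @ H2
  branch[0] choose=3:
    choose[0, 4] @ H2
      branch[0] choose=0:
        H0 returns (0, 9)
        H1 returns (0, 9)
        H2 returns [(0, 9)]
      branch[1] choose=4:
        H0 returns (-912, 9)
        H1 returns (-912, 9)
        H2 returns [(-912, 9)]
  branch[1] choose=5:
    choose[0, 4] @ H2
      branch[0] choose=0:
        H0 returns (0, 9)
        H1 returns (0, 9)
        H2 returns [(0, 9)]
      branch[1] choose=4:
        H0 returns (-456, 9)
        H1 returns (-456, 9)
        H2 returns [(-456, 9)]
= [(0, 9), (-912, 9), (0, 9), (-456, 9)]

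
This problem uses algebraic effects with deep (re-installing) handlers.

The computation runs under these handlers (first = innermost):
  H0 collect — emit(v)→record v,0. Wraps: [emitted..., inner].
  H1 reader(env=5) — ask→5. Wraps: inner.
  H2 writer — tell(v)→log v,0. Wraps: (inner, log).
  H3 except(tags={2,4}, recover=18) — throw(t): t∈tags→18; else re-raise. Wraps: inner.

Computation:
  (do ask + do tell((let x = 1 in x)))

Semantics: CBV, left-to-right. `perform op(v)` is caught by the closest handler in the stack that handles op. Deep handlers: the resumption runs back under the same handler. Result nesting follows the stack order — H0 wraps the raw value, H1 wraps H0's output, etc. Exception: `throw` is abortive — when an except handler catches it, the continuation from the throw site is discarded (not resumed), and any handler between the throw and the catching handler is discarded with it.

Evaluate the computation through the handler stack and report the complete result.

Evaluation trace:
ask @ H1 ⇒ 5
tell(1) @ H2 ⇒ log+=1
H0 returns [5]
H1 returns [5]
H2 returns ([5], (1))
H3 returns ([5], (1))
= ([5], (1))

Answer: ([5], (1))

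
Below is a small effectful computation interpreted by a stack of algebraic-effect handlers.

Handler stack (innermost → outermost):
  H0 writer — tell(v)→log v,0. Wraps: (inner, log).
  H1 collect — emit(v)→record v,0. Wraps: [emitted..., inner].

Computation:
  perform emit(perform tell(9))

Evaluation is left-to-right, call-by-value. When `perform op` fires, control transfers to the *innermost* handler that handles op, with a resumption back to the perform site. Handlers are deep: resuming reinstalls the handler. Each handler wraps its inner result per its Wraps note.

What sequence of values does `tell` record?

Step-by-step:
tell(9) @ H0 ⇒ log+=9
emit(0) @ H1 ⇒ out+=0
H0 returns (0, (9))
H1 returns [0, (0, (9))]
= [0, (0, (9))]

Answer: (9)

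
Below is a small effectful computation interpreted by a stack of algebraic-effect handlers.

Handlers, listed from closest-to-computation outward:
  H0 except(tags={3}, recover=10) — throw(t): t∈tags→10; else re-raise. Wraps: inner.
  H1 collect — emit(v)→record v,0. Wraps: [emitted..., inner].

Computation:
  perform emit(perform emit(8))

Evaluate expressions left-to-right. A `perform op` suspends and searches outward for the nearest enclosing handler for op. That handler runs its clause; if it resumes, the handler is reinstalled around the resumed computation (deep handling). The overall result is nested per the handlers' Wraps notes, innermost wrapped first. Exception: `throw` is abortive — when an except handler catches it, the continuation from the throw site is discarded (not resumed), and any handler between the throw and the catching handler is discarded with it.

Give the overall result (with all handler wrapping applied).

Answer: [8, 0, 0]

Evaluation trace:
emit(8) @ H1 ⇒ out+=8
emit(0) @ H1 ⇒ out+=0
H0 returns 0
H1 returns [8, 0, 0]
= [8, 0, 0]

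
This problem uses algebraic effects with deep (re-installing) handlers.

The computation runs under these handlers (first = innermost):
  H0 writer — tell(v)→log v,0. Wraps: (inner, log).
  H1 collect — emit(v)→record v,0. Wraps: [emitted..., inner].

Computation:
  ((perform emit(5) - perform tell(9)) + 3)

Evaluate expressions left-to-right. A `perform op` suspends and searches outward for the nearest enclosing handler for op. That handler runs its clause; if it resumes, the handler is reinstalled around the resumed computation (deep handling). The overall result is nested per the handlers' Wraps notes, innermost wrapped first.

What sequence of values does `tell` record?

Evaluation trace:
emit(5) @ H1 ⇒ out+=5
tell(9) @ H0 ⇒ log+=9
H0 returns (3, (9))
H1 returns [5, (3, (9))]
= [5, (3, (9))]

Answer: (9)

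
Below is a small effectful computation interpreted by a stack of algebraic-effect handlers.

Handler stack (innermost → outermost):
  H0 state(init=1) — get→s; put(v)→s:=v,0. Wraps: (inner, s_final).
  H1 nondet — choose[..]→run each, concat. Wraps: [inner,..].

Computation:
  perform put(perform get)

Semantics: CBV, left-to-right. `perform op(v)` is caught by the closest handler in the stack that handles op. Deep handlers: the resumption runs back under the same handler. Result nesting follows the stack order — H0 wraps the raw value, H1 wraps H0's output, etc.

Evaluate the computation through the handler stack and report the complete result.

Answer: [(0, 1)]

Working:
get @ H0 ⇒ 1
put(1) @ H0 ⇒ s:=1
H0 returns (0, 1)
H1 returns [(0, 1)]
= [(0, 1)]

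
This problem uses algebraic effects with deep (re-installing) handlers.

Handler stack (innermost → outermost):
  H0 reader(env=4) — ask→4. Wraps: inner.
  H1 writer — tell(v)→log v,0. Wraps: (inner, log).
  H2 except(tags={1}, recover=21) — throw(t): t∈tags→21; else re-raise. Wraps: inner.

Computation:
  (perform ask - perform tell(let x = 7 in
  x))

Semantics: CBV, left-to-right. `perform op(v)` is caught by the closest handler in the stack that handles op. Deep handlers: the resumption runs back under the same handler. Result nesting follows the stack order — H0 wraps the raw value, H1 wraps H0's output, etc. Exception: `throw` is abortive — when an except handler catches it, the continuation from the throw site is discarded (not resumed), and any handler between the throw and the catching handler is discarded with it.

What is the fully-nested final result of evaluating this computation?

Evaluation trace:
ask @ H0 ⇒ 4
tell(7) @ H1 ⇒ log+=7
H0 returns 4
H1 returns (4, (7))
H2 returns (4, (7))
= (4, (7))

Answer: (4, (7))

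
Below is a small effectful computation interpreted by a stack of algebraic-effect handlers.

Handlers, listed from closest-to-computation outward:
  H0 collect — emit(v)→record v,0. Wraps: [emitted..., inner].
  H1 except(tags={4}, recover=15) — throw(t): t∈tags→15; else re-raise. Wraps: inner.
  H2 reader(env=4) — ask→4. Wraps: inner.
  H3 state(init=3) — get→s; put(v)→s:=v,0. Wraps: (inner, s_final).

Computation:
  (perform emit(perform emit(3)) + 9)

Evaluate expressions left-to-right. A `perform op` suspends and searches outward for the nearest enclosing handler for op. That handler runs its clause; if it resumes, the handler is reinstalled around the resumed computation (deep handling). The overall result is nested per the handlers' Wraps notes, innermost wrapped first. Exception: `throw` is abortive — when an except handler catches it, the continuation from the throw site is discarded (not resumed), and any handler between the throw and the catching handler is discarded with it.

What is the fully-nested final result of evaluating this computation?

Working:
emit(3) @ H0 ⇒ out+=3
emit(0) @ H0 ⇒ out+=0
H0 returns [3, 0, 9]
H1 returns [3, 0, 9]
H2 returns [3, 0, 9]
H3 returns ([3, 0, 9], 3)
= ([3, 0, 9], 3)

Answer: ([3, 0, 9], 3)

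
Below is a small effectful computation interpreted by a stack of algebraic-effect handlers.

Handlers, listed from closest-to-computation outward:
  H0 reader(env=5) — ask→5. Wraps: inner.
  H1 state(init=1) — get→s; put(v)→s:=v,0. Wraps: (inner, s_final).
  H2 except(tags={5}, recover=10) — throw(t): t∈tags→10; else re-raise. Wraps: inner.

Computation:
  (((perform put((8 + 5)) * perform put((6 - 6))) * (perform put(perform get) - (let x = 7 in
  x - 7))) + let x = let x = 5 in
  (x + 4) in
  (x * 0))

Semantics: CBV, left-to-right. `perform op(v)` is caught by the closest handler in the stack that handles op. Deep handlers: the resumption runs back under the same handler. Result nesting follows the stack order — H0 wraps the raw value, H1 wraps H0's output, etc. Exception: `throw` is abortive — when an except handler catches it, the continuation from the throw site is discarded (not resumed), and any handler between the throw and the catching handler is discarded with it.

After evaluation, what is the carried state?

Answer: 0

Working:
put(13) @ H1 ⇒ s:=13
put(0) @ H1 ⇒ s:=0
get @ H1 ⇒ 0
put(0) @ H1 ⇒ s:=0
H0 returns 0
H1 returns (0, 0)
H2 returns (0, 0)
= (0, 0)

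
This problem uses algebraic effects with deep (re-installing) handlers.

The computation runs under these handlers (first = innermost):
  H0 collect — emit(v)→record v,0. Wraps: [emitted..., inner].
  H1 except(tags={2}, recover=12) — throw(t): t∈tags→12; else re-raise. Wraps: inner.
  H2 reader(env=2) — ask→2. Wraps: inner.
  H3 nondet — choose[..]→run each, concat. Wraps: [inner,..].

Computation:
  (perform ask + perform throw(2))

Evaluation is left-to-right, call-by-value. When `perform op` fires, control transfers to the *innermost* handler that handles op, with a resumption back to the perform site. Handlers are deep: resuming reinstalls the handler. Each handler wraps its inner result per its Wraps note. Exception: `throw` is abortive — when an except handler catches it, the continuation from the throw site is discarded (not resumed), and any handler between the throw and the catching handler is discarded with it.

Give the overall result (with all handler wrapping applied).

Working:
ask @ H2 ⇒ 2
throw(2) @ H1 caught ⇒ 12
H2 returns 12
H3 returns [12]
= [12]

Answer: [12]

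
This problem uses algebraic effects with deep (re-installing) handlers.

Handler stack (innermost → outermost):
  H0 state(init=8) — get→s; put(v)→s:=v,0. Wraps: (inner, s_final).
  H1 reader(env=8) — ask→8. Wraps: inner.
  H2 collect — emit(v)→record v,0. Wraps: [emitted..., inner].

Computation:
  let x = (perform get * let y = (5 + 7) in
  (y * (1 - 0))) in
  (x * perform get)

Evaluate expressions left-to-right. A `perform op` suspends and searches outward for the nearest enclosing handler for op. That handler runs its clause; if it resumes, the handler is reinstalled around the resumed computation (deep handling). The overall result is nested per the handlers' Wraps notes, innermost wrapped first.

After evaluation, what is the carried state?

Step-by-step:
get @ H0 ⇒ 8
get @ H0 ⇒ 8
H0 returns (768, 8)
H1 returns (768, 8)
H2 returns [(768, 8)]
= [(768, 8)]

Answer: 8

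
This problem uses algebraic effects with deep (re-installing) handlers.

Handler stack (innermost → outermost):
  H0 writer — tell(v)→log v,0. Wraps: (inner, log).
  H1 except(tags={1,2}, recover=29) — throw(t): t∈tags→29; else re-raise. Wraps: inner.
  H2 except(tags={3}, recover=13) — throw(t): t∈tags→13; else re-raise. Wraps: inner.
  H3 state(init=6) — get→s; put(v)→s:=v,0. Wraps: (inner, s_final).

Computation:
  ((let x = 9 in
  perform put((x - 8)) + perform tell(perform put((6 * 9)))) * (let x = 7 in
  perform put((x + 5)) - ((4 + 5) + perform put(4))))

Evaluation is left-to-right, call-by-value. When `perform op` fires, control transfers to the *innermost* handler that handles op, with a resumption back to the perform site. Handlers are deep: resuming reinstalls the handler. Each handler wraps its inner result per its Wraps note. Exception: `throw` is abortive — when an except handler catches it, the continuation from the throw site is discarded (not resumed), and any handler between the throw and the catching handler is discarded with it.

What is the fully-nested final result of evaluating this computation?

Answer: ((0, (0)), 4)

Evaluation trace:
put(1) @ H3 ⇒ s:=1
put(54) @ H3 ⇒ s:=54
tell(0) @ H0 ⇒ log+=0
put(12) @ H3 ⇒ s:=12
put(4) @ H3 ⇒ s:=4
H0 returns (0, (0))
H1 returns (0, (0))
H2 returns (0, (0))
H3 returns ((0, (0)), 4)
= ((0, (0)), 4)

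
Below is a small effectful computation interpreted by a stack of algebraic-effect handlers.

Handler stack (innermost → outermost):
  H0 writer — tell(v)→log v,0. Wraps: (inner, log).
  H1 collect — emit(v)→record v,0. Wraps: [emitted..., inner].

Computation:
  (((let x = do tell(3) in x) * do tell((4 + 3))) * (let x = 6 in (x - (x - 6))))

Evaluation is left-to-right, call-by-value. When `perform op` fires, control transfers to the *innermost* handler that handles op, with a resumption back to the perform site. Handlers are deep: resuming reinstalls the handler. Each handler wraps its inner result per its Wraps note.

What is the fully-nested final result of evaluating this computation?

Evaluation trace:
tell(3) @ H0 ⇒ log+=3
tell(7) @ H0 ⇒ log+=7
H0 returns (0, (3, 7))
H1 returns [(0, (3, 7))]
= [(0, (3, 7))]

Answer: [(0, (3, 7))]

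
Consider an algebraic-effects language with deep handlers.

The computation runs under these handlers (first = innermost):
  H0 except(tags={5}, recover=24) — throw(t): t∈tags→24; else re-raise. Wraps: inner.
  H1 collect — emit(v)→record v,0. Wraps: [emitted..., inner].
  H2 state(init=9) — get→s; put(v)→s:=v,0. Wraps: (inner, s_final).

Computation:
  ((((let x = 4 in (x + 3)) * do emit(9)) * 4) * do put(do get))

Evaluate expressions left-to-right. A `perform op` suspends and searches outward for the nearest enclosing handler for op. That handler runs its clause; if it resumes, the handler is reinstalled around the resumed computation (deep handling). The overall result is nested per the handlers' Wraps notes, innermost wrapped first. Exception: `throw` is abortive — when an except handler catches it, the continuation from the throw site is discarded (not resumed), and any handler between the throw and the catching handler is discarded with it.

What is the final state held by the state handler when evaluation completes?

Evaluation trace:
emit(9) @ H1 ⇒ out+=9
get @ H2 ⇒ 9
put(9) @ H2 ⇒ s:=9
H0 returns 0
H1 returns [9, 0]
H2 returns ([9, 0], 9)
= ([9, 0], 9)

Answer: 9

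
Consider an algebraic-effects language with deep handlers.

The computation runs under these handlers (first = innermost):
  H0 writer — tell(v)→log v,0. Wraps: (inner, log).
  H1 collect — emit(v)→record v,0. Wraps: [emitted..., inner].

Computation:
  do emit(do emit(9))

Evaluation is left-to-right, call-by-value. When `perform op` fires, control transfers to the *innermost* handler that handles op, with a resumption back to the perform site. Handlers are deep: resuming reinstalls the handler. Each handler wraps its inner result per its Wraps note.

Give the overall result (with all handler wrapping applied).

Answer: [9, 0, (0, ())]

Step-by-step:
emit(9) @ H1 ⇒ out+=9
emit(0) @ H1 ⇒ out+=0
H0 returns (0, ())
H1 returns [9, 0, (0, ())]
= [9, 0, (0, ())]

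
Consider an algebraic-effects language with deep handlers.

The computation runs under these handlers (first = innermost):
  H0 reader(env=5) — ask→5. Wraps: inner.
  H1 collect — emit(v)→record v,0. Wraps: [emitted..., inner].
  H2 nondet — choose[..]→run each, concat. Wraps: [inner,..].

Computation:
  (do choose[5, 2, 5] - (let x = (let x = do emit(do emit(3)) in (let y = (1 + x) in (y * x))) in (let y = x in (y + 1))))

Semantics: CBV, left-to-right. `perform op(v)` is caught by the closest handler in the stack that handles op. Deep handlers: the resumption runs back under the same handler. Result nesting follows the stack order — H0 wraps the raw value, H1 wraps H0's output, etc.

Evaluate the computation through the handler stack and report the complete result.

Answer: [[3, 0, 4], [3, 0, 1], [3, 0, 4]]

Step-by-step:
choose[5, 2, 5] @ H2
  branch[0] choose=5:
    emit(3) @ H1 ⇒ out+=3
    emit(0) @ H1 ⇒ out+=0
    H0 returns 4
    H1 returns [3, 0, 4]
    H2 returns [[3, 0, 4]]
  branch[1] choose=2:
    emit(3) @ H1 ⇒ out+=3
    emit(0) @ H1 ⇒ out+=0
    H0 returns 1
    H1 returns [3, 0, 1]
    H2 returns [[3, 0, 1]]
  branch[2] choose=5:
    emit(3) @ H1 ⇒ out+=3
    emit(0) @ H1 ⇒ out+=0
    H0 returns 4
    H1 returns [3, 0, 4]
    H2 returns [[3, 0, 4]]
= [[3, 0, 4], [3, 0, 1], [3, 0, 4]]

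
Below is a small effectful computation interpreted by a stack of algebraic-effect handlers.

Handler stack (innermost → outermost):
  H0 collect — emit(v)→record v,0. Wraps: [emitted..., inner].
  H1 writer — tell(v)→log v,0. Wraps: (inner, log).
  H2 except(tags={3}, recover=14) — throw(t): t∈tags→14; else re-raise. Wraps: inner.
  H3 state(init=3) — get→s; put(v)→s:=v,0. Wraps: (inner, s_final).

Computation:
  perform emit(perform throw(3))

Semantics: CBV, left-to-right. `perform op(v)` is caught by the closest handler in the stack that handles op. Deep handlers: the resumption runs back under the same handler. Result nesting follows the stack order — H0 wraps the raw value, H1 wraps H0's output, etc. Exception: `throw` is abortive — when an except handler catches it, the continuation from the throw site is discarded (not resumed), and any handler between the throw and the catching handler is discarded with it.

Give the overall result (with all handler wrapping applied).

Answer: (14, 3)

Step-by-step:
throw(3) @ H2 caught ⇒ 14
H3 returns (14, 3)
= (14, 3)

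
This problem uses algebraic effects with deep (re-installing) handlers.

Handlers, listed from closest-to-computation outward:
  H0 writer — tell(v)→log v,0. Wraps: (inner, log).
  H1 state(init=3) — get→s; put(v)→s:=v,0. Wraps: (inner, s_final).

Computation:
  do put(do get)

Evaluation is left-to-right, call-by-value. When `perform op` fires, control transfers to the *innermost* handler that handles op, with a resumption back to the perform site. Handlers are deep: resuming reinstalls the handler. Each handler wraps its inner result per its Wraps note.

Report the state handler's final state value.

Step-by-step:
get @ H1 ⇒ 3
put(3) @ H1 ⇒ s:=3
H0 returns (0, ())
H1 returns ((0, ()), 3)
= ((0, ()), 3)

Answer: 3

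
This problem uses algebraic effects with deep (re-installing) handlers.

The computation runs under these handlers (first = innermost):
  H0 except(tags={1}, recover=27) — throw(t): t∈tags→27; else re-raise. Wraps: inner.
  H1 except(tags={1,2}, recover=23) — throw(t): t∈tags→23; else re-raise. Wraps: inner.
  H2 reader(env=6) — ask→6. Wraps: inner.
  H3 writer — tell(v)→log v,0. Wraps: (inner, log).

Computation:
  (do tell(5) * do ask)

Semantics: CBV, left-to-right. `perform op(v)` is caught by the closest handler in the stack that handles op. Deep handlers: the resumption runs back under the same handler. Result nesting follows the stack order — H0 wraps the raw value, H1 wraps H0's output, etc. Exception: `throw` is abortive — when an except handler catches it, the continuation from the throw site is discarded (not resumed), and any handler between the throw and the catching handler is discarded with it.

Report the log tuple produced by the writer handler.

Answer: (5)

Working:
tell(5) @ H3 ⇒ log+=5
ask @ H2 ⇒ 6
H0 returns 0
H1 returns 0
H2 returns 0
H3 returns (0, (5))
= (0, (5))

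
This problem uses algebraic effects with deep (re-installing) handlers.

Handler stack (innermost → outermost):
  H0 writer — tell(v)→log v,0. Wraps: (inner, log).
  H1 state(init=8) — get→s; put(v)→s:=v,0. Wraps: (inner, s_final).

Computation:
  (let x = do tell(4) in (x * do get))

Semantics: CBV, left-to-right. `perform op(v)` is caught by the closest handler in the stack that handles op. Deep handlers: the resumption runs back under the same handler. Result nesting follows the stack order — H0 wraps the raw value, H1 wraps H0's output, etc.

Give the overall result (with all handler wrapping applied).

Working:
tell(4) @ H0 ⇒ log+=4
get @ H1 ⇒ 8
H0 returns (0, (4))
H1 returns ((0, (4)), 8)
= ((0, (4)), 8)

Answer: ((0, (4)), 8)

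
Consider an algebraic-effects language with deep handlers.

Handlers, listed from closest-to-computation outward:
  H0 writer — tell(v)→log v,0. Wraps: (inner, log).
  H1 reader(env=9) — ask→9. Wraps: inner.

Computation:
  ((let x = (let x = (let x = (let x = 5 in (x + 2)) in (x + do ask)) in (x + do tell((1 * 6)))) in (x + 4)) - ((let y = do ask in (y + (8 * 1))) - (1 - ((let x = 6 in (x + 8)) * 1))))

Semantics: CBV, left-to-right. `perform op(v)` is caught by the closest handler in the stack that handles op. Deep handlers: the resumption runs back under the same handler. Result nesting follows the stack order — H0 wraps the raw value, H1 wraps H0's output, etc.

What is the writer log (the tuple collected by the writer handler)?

Answer: (6)

Evaluation trace:
ask @ H1 ⇒ 9
tell(6) @ H0 ⇒ log+=6
ask @ H1 ⇒ 9
H0 returns (-10, (6))
H1 returns (-10, (6))
= (-10, (6))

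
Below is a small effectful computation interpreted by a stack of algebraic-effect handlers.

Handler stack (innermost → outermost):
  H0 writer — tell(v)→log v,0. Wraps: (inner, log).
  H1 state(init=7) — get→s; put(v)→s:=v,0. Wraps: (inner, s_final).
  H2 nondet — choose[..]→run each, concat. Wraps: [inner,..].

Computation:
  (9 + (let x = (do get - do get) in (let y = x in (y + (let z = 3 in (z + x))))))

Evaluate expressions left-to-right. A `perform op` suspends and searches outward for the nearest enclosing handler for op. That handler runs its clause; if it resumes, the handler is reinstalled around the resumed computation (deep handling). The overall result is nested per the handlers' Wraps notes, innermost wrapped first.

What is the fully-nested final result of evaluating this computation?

Answer: [((12, ()), 7)]

Evaluation trace:
get @ H1 ⇒ 7
get @ H1 ⇒ 7
H0 returns (12, ())
H1 returns ((12, ()), 7)
H2 returns [((12, ()), 7)]
= [((12, ()), 7)]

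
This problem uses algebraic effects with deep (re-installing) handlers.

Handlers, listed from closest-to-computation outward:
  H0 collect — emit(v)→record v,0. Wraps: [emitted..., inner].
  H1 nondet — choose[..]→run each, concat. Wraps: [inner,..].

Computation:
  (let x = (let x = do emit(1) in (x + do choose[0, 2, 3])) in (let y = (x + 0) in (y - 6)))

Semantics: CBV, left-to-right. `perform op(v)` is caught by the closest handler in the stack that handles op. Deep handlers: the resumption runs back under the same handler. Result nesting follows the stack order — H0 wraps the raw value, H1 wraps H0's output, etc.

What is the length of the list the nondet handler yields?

Answer: 3

Step-by-step:
emit(1) @ H0 ⇒ out+=1
choose[0, 2, 3] @ H1
  branch[0] choose=0:
    H0 returns [1, -6]
    H1 returns [[1, -6]]
  branch[1] choose=2:
    H0 returns [1, -4]
    H1 returns [[1, -4]]
  branch[2] choose=3:
    H0 returns [1, -3]
    H1 returns [[1, -3]]
= [[1, -6], [1, -4], [1, -3]]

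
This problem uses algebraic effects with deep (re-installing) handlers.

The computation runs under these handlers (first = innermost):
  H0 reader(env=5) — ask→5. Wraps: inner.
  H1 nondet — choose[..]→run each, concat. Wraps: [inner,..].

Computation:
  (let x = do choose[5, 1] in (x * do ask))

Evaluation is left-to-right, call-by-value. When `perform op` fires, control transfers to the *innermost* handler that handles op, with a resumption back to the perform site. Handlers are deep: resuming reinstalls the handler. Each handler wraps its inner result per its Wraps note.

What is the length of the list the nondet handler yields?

Step-by-step:
choose[5, 1] @ H1
  branch[0] choose=5:
    ask @ H0 ⇒ 5
    H0 returns 25
    H1 returns [25]
  branch[1] choose=1:
    ask @ H0 ⇒ 5
    H0 returns 5
    H1 returns [5]
= [25, 5]

Answer: 2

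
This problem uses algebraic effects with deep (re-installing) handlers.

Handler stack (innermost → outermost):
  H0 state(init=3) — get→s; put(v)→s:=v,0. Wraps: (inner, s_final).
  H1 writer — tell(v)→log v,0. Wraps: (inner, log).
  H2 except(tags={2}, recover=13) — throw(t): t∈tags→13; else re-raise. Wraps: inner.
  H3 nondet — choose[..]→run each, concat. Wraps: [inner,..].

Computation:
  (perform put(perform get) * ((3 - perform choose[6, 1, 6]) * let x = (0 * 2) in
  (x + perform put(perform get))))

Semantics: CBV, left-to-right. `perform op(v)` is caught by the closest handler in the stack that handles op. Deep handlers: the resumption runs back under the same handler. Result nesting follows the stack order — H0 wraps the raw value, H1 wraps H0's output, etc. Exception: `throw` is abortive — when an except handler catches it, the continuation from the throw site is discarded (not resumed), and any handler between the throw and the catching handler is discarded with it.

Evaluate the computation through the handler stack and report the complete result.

Answer: [((0, 3), ()), ((0, 3), ()), ((0, 3), ())]

Step-by-step:
get @ H0 ⇒ 3
put(3) @ H0 ⇒ s:=3
choose[6, 1, 6] @ H3
  branch[0] choose=6:
    get @ H0 ⇒ 3
    put(3) @ H0 ⇒ s:=3
    H0 returns (0, 3)
    H1 returns ((0, 3), ())
    H2 returns ((0, 3), ())
    H3 returns [((0, 3), ())]
  branch[1] choose=1:
    get @ H0 ⇒ 3
    put(3) @ H0 ⇒ s:=3
    H0 returns (0, 3)
    H1 returns ((0, 3), ())
    H2 returns ((0, 3), ())
    H3 returns [((0, 3), ())]
  branch[2] choose=6:
    get @ H0 ⇒ 3
    put(3) @ H0 ⇒ s:=3
    H0 returns (0, 3)
    H1 returns ((0, 3), ())
    H2 returns ((0, 3), ())
    H3 returns [((0, 3), ())]
= [((0, 3), ()), ((0, 3), ()), ((0, 3), ())]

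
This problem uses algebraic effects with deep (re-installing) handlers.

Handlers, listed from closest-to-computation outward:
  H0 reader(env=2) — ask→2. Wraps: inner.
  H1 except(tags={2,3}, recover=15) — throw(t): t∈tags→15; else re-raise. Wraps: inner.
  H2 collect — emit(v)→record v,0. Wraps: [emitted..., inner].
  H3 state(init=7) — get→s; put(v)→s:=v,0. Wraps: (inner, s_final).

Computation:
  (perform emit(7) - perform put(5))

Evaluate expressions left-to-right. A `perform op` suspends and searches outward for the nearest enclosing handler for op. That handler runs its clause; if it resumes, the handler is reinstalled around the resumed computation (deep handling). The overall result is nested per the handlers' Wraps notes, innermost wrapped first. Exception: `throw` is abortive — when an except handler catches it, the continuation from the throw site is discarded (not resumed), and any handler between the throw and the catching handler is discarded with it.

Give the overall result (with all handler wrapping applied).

Answer: ([7, 0], 5)

Step-by-step:
emit(7) @ H2 ⇒ out+=7
put(5) @ H3 ⇒ s:=5
H0 returns 0
H1 returns 0
H2 returns [7, 0]
H3 returns ([7, 0], 5)
= ([7, 0], 5)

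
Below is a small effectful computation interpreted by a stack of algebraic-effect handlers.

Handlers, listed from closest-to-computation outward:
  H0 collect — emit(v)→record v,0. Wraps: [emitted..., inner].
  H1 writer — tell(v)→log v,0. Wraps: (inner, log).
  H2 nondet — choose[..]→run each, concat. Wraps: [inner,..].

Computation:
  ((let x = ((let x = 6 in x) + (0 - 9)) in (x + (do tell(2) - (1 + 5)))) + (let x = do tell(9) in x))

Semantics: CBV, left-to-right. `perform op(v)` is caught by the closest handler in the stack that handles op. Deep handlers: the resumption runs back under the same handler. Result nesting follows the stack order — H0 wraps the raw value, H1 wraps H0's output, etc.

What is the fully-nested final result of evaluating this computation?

Answer: [([-9], (2, 9))]

Evaluation trace:
tell(2) @ H1 ⇒ log+=2
tell(9) @ H1 ⇒ log+=9
H0 returns [-9]
H1 returns ([-9], (2, 9))
H2 returns [([-9], (2, 9))]
= [([-9], (2, 9))]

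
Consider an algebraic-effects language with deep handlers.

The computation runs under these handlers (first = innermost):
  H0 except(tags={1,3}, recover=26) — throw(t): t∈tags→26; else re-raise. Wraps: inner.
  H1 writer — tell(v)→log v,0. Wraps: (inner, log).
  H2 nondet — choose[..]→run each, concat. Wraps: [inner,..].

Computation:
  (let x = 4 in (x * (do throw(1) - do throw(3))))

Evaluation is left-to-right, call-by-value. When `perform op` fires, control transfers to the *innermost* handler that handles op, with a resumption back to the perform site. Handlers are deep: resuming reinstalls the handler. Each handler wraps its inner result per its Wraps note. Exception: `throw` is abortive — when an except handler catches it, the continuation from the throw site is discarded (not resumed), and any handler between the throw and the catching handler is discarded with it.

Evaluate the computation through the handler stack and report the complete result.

Answer: [(26, ())]

Step-by-step:
throw(1) @ H0 caught ⇒ 26
H1 returns (26, ())
H2 returns [(26, ())]
= [(26, ())]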